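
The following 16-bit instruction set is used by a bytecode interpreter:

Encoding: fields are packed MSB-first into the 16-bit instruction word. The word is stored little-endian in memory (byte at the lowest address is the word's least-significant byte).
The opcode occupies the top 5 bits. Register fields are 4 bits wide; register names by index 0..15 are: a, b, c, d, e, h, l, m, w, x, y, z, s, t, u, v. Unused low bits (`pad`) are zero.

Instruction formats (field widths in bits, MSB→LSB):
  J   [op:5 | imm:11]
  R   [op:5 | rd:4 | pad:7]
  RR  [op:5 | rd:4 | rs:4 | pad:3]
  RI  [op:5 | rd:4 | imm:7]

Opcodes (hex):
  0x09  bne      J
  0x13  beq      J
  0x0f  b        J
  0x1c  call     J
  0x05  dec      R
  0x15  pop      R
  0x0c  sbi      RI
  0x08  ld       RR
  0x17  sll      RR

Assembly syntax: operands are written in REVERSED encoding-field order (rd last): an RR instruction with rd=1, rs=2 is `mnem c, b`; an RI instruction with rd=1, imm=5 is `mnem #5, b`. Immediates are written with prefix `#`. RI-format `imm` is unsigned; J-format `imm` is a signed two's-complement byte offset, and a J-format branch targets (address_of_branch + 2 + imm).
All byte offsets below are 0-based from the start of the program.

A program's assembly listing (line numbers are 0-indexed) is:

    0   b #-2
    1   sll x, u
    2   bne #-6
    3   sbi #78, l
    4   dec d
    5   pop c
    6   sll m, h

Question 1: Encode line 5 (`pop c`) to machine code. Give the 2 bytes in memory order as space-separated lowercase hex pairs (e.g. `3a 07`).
00 a9

5. pop fields op=0x15:5|rd=2:4|pad=0:7 → word a900h → 00 a9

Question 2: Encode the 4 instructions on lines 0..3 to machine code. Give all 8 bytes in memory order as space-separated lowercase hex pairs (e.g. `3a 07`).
line 0 (b): pack op=0xf:5|imm=-2:11 = 0x7ffe; little→ fe 7f
line 1 (sll): pack op=0x17:5|rd=14:4|rs=9:4|pad=0:3 = 0xbf48; little→ 48 bf
line 2 (bne): pack op=0x9:5|imm=-6:11 = 0x4ffa; little→ fa 4f
line 3 (sbi): pack op=0xc:5|rd=6:4|imm=78:7 = 0x634e; little→ 4e 63

fe 7f 48 bf fa 4f 4e 63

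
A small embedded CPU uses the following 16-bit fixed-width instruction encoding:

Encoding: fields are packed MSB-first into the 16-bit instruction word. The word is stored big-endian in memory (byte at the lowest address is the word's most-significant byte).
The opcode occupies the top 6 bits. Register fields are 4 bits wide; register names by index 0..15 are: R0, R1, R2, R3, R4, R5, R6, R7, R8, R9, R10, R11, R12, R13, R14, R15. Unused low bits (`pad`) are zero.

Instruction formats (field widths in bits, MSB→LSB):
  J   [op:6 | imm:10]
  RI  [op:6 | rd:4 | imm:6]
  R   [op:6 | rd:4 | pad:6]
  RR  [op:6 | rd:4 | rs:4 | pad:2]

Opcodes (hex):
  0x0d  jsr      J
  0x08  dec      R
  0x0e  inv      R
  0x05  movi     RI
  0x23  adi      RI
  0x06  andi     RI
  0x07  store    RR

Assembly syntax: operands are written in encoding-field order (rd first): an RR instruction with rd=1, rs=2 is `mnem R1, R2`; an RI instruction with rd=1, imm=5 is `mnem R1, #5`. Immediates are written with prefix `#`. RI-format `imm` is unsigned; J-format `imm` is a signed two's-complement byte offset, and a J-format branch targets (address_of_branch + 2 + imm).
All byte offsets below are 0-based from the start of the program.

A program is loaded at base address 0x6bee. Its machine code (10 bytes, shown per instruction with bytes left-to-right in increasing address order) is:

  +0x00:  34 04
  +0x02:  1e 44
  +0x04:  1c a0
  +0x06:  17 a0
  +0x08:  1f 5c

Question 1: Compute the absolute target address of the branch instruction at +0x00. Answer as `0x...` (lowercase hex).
0x6bf4

[00] 34 04 → 0x3404
  opcode bits[15:10]=0xd: jsr/J
  imm: (w>>0)&0x3ff=0x4 → #4
  target = base 0x6bee + off 0x00 + 2 + imm 4 = 0x6bf4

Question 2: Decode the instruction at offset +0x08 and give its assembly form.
store R13, R7

off 0x08: read 1f 5c as big → 0x1f5c
  opcode bits[15:10]=0x7: store/RR
  [9:6] rd=13 = R13
  [5:2] rs=7 = R7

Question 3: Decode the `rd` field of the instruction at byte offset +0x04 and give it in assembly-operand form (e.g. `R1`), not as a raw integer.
off 0x04: read 1c a0 as big → 0x1ca0
  opcode bits[15:10]=0x7: store/RR
  [9:6] rd=2 = R2
  [5:2] rs=8 = R8

R2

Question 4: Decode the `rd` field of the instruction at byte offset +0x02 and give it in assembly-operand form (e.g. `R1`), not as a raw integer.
R9

off 0x02: read 1e 44 as big → 0x1e44
  op=0x1e44>>10=0x7 ⇒ store (RR)
  rd@[9:6]=0x9 ⇒ R9
  rs@[5:2]=0x1 ⇒ R1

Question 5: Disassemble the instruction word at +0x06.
[06] 17 a0 → 0x17a0
  op=0x17a0>>10=0x5 ⇒ movi (RI)
  [9:6] rd=14 = R14
  [5:0] imm=32 = #32

movi R14, #32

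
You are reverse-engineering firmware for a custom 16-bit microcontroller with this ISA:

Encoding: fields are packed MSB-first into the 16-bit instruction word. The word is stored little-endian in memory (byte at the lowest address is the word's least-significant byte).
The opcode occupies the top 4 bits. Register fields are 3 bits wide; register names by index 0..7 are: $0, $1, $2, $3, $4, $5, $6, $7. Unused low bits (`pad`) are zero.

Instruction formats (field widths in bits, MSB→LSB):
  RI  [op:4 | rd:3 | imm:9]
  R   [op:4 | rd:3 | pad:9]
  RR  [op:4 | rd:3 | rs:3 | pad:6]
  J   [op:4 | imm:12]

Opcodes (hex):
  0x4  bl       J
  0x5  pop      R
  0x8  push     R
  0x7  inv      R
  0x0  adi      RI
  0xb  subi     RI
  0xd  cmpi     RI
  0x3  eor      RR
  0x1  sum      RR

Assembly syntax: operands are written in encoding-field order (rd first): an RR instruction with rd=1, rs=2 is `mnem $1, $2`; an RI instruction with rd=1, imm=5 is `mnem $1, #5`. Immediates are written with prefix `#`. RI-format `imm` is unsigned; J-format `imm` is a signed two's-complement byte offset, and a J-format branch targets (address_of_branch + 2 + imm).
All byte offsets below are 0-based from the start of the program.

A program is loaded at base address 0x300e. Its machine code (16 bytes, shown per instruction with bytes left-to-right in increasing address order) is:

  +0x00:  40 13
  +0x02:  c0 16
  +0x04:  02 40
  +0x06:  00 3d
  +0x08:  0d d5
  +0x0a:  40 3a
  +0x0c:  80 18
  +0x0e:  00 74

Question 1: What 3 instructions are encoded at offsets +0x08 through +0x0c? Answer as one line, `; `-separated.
cmpi $2, #269; eor $5, $1; sum $4, $2

+0x08: 0d d5 ⇒ word 0xd50d (little)
  top 4b → 0xd → cmpi [RI]
  rd@[11:9]=0x2 ⇒ $2
  imm@[8:0]=0x10d ⇒ #269
+0x0a: 40 3a ⇒ word 0x3a40 (little)
  top 4b → 0x3 → eor [RR]
  rd@[11:9]=0x5 ⇒ $5
  rs@[8:6]=0x1 ⇒ $1
+0x0c: 80 18 ⇒ word 0x1880 (little)
  top 4b → 0x1 → sum [RR]
  rd@[11:9]=0x4 ⇒ $4
  rs@[8:6]=0x2 ⇒ $2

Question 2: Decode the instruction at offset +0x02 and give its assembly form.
sum $3, $3

+0x02: c0 16 ⇒ word 0x16c0 (little)
  op=0x16c0>>12=0x1 ⇒ sum (RR)
  rd@[11:9]=0x3 ⇒ $3
  rs@[8:6]=0x3 ⇒ $3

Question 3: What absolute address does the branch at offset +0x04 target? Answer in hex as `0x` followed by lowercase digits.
0x3016

[04] 02 40 → 0x4002
  op=0x4002>>12=0x4 ⇒ bl (J)
  imm@[11:0]=0x2 ⇒ #2
  target = base 0x300e + off 0x04 + 2 + imm 2 = 0x3016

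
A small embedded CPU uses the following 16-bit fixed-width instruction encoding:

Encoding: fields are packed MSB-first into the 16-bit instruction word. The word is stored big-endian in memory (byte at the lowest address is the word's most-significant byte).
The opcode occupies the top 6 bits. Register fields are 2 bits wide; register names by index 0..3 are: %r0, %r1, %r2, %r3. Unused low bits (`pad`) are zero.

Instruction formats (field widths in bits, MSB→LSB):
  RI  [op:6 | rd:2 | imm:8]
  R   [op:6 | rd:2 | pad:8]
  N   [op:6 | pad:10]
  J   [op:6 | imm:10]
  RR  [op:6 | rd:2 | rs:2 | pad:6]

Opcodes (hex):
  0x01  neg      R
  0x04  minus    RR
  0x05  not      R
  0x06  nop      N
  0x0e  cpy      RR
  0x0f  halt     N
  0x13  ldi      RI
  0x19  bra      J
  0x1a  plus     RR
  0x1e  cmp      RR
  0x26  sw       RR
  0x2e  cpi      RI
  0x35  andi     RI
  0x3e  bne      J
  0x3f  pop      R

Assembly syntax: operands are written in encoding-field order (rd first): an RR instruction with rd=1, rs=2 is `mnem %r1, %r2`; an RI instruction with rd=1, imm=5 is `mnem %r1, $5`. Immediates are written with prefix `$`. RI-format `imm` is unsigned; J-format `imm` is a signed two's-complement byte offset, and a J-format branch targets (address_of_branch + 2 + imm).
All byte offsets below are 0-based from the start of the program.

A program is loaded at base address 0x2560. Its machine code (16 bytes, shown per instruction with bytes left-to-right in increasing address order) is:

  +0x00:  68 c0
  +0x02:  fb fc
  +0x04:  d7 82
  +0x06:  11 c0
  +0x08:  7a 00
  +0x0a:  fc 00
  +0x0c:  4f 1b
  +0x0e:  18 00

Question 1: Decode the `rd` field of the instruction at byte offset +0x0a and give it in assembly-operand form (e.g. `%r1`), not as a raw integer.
@+0a  big-endian(fc 00) = 0xfc00
  op=0xfc00>>10=0x3f ⇒ pop (R)
  [9:8] rd=0 = %r0

%r0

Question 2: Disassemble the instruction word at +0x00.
plus %r0, %r3

@+00  big-endian(68 c0) = 0x68c0
  opcode bits[15:10]=0x1a: plus/RR
  [9:8] rd=0 = %r0
  [7:6] rs=3 = %r3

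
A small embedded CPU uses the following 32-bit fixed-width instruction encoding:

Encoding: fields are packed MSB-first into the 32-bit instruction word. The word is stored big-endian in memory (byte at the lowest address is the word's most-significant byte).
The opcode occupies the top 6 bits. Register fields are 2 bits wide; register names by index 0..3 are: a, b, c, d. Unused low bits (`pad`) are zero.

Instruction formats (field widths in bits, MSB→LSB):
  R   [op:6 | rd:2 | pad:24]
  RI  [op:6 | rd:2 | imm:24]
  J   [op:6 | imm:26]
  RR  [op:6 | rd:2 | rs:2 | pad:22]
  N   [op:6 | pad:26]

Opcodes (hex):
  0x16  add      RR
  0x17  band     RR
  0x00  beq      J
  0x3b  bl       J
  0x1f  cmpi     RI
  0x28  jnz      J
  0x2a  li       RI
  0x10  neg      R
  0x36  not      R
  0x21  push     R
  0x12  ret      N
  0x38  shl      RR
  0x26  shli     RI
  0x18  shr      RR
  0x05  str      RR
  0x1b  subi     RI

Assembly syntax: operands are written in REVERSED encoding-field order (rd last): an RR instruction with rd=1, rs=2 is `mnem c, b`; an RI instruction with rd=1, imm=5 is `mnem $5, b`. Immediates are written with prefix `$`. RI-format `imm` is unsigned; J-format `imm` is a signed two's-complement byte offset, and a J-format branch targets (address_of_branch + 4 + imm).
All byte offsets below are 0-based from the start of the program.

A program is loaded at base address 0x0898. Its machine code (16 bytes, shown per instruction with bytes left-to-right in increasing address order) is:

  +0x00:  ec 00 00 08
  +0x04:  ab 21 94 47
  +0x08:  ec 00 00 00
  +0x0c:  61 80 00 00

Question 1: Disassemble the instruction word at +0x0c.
[0c] 61 80 00 00 → 0x61800000
  opcode bits[31:26]=0x18: shr/RR
  rd: (w>>24)&0x3=0x1 → b
  rs: (w>>22)&0x3=0x2 → c

shr c, b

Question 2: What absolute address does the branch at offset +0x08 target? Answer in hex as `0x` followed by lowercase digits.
0x08a4

+0x08: ec 00 00 00 ⇒ word 0xec000000 (big)
  op=0xec000000>>26=0x3b ⇒ bl (J)
  imm@[25:0]=0x0 ⇒ $0
  target = base 0x0898 + off 0x08 + 4 + imm 0 = 0x08a4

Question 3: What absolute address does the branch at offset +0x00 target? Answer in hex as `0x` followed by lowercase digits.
0x08a4

@+00  big-endian(ec 00 00 08) = 0xec000008
  op=0xec000008>>26=0x3b ⇒ bl (J)
  [25:0] imm=8 = $8
  target = base 0x0898 + off 0x00 + 4 + imm 8 = 0x08a4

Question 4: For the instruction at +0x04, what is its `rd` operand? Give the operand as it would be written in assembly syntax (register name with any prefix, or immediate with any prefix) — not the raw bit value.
d

@+04  big-endian(ab 21 94 47) = 0xab219447
  opcode bits[31:26]=0x2a: li/RI
  [25:24] rd=3 = d
  [23:0] imm=2200647 = $2200647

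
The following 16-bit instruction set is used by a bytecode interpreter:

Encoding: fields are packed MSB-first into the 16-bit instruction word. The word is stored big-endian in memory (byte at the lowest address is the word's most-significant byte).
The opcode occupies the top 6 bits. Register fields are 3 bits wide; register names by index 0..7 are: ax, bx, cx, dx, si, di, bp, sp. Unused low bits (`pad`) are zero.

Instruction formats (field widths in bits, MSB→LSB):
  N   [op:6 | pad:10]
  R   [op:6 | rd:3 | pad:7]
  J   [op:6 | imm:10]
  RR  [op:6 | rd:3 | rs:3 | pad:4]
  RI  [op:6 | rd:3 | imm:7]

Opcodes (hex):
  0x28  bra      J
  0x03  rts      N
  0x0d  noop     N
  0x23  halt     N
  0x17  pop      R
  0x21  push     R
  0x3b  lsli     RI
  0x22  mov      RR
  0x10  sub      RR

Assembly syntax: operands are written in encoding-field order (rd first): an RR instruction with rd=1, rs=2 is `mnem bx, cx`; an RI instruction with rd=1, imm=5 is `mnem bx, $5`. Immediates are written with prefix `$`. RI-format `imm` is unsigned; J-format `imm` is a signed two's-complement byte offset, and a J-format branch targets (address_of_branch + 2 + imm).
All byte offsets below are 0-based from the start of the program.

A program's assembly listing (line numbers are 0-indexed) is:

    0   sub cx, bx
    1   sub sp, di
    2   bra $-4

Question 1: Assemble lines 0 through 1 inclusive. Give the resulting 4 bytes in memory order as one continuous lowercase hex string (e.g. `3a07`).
0. sub fields op=0x10:6|rd=2:3|rs=1:3|pad=0:4 → word 4110h → 41 10
1. sub fields op=0x10:6|rd=7:3|rs=5:3|pad=0:4 → word 43d0h → 43 d0

411043d0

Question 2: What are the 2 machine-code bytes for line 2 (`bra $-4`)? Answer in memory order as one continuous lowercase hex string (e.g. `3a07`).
a3fc

2. bra fields op=0x28:6|imm=-4:10 → word a3fch → a3 fc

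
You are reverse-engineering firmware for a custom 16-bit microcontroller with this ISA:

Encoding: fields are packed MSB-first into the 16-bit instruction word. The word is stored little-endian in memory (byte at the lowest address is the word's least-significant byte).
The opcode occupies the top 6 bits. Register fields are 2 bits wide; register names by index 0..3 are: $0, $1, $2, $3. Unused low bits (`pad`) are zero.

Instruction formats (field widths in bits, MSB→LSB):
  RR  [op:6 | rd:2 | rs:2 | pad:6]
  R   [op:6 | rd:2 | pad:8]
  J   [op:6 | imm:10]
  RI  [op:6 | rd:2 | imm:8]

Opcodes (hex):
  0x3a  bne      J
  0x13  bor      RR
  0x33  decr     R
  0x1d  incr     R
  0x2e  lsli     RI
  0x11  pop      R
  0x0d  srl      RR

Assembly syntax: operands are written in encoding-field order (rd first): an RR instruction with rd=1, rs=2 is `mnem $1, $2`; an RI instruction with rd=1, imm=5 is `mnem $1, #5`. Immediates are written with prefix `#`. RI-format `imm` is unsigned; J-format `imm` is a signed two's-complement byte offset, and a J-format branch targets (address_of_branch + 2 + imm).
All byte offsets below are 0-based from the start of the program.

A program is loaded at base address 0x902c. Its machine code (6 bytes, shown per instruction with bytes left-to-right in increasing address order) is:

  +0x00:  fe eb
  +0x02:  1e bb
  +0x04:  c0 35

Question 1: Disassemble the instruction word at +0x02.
off 0x02: read 1e bb as little → 0xbb1e
  op=0xbb1e>>10=0x2e ⇒ lsli (RI)
  rd: (w>>8)&0x3=0x3 → $3
  imm: (w>>0)&0xff=0x1e → #30

lsli $3, #30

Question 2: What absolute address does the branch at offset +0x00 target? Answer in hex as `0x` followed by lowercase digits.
0x902c

off 0x00: read fe eb as little → 0xebfe
  opcode bits[15:10]=0x3a: bne/J
  imm@[9:0]=0x3fe (s10→-2) ⇒ #-2
  target = base 0x902c + off 0x00 + 2 + imm -2 = 0x902c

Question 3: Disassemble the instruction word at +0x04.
[04] c0 35 → 0x35c0
  top 6b → 0xd → srl [RR]
  rd: (w>>8)&0x3=0x1 → $1
  rs: (w>>6)&0x3=0x3 → $3

srl $1, $3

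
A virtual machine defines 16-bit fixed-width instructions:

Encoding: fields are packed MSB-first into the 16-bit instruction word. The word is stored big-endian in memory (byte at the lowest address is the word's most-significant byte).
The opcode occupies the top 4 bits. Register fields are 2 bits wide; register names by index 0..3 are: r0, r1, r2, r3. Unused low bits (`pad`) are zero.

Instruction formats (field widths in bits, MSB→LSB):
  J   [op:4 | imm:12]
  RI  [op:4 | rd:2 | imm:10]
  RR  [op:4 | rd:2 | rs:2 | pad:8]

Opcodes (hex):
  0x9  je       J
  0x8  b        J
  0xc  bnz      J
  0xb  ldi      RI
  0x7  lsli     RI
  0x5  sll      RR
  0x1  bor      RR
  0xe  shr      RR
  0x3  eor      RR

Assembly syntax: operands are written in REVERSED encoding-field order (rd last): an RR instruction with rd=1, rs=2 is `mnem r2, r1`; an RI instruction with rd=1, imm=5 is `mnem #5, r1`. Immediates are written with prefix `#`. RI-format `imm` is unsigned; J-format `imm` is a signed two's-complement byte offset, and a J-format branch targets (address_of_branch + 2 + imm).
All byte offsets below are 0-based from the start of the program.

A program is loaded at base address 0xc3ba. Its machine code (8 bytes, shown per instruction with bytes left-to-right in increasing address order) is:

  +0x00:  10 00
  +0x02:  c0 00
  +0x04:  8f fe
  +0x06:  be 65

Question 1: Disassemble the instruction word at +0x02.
bnz #0

@+02  big-endian(c0 00) = 0xc000
  opcode bits[15:12]=0xc: bnz/J
  imm: (w>>0)&0xfff=0x0 → #0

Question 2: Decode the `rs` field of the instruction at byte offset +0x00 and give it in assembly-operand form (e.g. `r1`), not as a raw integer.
+0x00: 10 00 ⇒ word 0x1000 (big)
  opcode bits[15:12]=0x1: bor/RR
  rd@[11:10]=0x0 ⇒ r0
  rs@[9:8]=0x0 ⇒ r0

r0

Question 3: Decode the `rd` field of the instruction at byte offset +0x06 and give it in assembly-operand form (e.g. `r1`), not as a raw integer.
r3

+0x06: be 65 ⇒ word 0xbe65 (big)
  opcode bits[15:12]=0xb: ldi/RI
  rd: (w>>10)&0x3=0x3 → r3
  imm: (w>>0)&0x3ff=0x265 → #613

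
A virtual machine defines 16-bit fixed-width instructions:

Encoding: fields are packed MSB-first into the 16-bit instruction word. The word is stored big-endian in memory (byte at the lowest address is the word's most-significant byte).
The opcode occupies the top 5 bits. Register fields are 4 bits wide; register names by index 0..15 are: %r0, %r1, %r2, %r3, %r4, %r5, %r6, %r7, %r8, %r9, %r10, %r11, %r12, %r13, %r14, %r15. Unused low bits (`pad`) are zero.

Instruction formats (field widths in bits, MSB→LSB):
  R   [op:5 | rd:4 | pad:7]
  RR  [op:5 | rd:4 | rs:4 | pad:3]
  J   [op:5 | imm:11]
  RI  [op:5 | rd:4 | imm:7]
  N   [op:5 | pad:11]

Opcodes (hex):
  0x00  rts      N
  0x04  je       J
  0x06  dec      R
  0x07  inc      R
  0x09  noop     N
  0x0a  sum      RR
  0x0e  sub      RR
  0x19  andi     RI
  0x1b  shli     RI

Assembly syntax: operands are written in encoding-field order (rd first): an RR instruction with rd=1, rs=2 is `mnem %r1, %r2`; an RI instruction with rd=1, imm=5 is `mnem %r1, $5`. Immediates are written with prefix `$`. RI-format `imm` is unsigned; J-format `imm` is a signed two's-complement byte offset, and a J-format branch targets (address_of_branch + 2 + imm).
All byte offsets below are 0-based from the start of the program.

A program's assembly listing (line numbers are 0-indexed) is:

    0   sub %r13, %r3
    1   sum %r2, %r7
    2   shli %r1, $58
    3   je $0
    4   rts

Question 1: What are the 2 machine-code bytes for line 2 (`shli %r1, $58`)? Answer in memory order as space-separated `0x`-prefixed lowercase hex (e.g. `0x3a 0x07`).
0xd8 0xba

L2: shli op=0x1b:5|rd=1:4|imm=58:7 ⇒ 0xd8ba ⇒ big d8 ba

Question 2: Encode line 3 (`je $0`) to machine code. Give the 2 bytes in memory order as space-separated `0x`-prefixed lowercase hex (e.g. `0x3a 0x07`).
0x20 0x00

line 3 (je): pack op=0x4:5|imm=0:11 = 0x2000; big→ 20 00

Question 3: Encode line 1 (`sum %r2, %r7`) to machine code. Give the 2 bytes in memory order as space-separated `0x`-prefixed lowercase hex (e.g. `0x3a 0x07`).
0x51 0x38

L1: sum op=0xa:5|rd=2:4|rs=7:4|pad=0:3 ⇒ 0x5138 ⇒ big 51 38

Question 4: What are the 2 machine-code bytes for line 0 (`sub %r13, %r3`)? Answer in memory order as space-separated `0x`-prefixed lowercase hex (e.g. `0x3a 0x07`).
0. sub fields op=0xe:5|rd=13:4|rs=3:4|pad=0:3 → word 7698h → 76 98

0x76 0x98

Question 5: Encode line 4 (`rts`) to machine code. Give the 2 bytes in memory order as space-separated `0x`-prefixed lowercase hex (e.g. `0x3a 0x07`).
0x00 0x00

line 4 (rts): pack op=0x0:5|pad=0:11 = 0x0000; big→ 00 00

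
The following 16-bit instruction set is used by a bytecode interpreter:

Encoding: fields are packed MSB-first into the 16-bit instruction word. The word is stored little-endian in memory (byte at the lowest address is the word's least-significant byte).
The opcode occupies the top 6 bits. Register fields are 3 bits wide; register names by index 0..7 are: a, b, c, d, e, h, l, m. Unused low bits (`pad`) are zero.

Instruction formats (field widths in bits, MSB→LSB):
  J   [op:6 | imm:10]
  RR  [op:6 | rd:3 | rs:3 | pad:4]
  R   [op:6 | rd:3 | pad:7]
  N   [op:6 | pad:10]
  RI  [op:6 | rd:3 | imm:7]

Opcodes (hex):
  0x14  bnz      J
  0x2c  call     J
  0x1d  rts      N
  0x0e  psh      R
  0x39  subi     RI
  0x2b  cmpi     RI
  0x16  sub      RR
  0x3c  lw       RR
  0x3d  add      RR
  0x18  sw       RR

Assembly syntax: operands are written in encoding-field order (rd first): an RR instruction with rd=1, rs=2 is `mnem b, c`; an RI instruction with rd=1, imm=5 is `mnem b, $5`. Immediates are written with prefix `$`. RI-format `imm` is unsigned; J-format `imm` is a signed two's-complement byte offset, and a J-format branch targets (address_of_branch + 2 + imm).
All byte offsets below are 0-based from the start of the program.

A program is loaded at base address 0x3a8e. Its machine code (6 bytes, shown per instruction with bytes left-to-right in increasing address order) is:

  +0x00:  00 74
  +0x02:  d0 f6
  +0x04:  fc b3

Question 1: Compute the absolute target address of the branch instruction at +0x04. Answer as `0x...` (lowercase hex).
0x3a90

@+04  little-endian(fc b3) = 0xb3fc
  top 6b → 0x2c → call [J]
  imm: (w>>0)&0x3ff=0x3fc (s10→-4) → $-4
  target = base 0x3a8e + off 0x04 + 2 + imm -4 = 0x3a90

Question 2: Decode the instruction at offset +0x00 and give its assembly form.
+0x00: 00 74 ⇒ word 0x7400 (little)
  op=0x7400>>10=0x1d ⇒ rts (N)

rts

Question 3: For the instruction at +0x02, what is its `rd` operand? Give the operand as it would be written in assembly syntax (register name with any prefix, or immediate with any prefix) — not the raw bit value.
h

off 0x02: read d0 f6 as little → 0xf6d0
  opcode bits[15:10]=0x3d: add/RR
  rd@[9:7]=0x5 ⇒ h
  rs@[6:4]=0x5 ⇒ h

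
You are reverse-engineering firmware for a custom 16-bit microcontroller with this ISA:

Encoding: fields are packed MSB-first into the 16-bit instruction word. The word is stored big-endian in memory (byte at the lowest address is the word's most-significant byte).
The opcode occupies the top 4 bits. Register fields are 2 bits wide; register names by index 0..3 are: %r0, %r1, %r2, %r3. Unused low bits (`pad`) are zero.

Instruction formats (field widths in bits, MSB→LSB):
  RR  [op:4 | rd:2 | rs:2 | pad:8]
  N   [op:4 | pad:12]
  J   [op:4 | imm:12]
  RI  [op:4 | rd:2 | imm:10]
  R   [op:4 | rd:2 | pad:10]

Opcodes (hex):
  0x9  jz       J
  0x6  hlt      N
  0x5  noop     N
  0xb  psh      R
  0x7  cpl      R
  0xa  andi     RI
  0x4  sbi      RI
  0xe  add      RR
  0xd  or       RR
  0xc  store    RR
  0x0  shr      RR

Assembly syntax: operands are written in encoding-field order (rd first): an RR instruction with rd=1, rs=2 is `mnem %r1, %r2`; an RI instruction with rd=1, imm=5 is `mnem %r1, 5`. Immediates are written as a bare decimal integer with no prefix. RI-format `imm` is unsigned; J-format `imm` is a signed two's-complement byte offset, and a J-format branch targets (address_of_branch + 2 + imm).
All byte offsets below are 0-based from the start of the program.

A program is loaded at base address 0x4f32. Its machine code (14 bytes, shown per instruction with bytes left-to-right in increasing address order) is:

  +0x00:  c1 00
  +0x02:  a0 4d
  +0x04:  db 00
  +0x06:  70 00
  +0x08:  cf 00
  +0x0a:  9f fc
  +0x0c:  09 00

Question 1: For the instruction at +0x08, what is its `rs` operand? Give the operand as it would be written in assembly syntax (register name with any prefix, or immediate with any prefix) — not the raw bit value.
+0x08: cf 00 ⇒ word 0xcf00 (big)
  opcode bits[15:12]=0xc: store/RR
  rd@[11:10]=0x3 ⇒ %r3
  rs@[9:8]=0x3 ⇒ %r3

%r3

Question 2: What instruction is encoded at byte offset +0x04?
or %r2, %r3

+0x04: db 00 ⇒ word 0xdb00 (big)
  opcode bits[15:12]=0xd: or/RR
  [11:10] rd=2 = %r2
  [9:8] rs=3 = %r3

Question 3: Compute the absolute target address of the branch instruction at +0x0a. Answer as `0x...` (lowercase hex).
off 0x0a: read 9f fc as big → 0x9ffc
  opcode bits[15:12]=0x9: jz/J
  [11:0] imm=4092 (s12→-4) = -4
  target = base 0x4f32 + off 0x0a + 2 + imm -4 = 0x4f3a

0x4f3a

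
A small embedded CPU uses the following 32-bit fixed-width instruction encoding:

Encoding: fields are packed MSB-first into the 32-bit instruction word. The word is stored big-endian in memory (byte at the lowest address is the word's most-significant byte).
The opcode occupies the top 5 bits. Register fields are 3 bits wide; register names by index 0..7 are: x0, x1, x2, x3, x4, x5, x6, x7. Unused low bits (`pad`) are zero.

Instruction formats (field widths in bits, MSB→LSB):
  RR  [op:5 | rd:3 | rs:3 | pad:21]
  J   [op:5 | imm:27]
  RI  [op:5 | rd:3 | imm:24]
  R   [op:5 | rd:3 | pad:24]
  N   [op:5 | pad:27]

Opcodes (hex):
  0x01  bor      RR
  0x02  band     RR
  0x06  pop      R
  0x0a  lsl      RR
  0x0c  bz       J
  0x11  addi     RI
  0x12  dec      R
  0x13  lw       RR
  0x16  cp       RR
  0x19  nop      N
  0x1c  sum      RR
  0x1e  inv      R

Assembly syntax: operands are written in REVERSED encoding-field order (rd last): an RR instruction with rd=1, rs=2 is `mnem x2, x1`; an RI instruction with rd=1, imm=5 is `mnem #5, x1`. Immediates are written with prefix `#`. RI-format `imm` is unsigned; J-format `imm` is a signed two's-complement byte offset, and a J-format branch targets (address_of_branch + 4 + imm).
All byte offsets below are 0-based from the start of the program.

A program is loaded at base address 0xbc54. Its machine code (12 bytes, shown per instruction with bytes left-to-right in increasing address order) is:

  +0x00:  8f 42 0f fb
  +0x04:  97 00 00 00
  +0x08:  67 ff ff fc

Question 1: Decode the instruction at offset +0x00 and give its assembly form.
addi #4329467, x7

off 0x00: read 8f 42 0f fb as big → 0x8f420ffb
  opcode bits[31:27]=0x11: addi/RI
  [26:24] rd=7 = x7
  [23:0] imm=4329467 = #4329467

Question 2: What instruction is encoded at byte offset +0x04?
dec x7

@+04  big-endian(97 00 00 00) = 0x97000000
  opcode bits[31:27]=0x12: dec/R
  rd@[26:24]=0x7 ⇒ x7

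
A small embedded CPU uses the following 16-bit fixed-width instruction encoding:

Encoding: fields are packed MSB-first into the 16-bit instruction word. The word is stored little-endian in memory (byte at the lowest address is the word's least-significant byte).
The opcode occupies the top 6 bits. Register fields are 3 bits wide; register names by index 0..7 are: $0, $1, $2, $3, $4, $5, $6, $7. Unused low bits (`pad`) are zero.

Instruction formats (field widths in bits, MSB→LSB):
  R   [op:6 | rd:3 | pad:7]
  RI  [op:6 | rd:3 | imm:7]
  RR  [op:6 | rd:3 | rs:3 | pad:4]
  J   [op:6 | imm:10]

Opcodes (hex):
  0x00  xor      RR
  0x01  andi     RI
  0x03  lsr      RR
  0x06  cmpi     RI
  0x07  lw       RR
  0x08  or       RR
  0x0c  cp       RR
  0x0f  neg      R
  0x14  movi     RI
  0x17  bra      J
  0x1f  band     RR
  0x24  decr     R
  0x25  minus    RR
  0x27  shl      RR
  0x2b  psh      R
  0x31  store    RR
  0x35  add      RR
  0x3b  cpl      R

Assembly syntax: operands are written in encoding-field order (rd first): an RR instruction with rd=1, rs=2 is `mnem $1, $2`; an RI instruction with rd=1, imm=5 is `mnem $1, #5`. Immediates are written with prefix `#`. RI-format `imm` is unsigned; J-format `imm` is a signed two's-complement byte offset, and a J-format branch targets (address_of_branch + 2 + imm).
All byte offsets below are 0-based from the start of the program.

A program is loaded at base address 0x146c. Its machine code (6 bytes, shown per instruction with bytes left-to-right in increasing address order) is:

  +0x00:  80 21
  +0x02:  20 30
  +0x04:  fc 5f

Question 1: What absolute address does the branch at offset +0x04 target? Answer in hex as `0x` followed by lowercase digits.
@+04  little-endian(fc 5f) = 0x5ffc
  top 6b → 0x17 → bra [J]
  imm: (w>>0)&0x3ff=0x3fc (s10→-4) → #-4
  target = base 0x146c + off 0x04 + 2 + imm -4 = 0x146e

0x146e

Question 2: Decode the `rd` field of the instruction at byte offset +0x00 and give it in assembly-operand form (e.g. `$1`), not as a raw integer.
$3

+0x00: 80 21 ⇒ word 0x2180 (little)
  op=0x2180>>10=0x8 ⇒ or (RR)
  [9:7] rd=3 = $3
  [6:4] rs=0 = $0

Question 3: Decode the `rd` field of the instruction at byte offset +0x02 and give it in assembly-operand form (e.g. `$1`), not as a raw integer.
[02] 20 30 → 0x3020
  opcode bits[15:10]=0xc: cp/RR
  rd: (w>>7)&0x7=0x0 → $0
  rs: (w>>4)&0x7=0x2 → $2

$0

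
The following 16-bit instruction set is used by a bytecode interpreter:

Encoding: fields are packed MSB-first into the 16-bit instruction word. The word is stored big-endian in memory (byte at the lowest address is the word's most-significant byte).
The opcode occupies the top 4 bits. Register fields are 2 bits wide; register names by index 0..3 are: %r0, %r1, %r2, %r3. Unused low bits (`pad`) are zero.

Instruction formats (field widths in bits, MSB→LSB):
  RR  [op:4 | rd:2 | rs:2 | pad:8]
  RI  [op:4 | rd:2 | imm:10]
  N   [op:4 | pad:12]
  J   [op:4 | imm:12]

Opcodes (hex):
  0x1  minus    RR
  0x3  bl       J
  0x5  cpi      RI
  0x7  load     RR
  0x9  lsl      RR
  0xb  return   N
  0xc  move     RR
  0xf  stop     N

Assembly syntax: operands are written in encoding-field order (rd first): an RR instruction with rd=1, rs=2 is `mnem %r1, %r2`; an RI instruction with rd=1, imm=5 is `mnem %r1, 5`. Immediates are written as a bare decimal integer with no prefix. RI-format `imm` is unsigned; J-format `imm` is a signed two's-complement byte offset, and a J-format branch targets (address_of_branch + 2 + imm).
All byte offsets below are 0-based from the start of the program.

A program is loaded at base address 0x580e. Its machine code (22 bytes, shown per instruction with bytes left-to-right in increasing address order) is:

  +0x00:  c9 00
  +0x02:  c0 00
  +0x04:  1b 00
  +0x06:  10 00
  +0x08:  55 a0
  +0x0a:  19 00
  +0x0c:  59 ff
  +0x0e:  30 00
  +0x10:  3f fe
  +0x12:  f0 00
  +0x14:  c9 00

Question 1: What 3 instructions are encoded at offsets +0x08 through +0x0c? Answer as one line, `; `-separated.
cpi %r1, 416; minus %r2, %r1; cpi %r2, 511

@+08  big-endian(55 a0) = 0x55a0
  opcode bits[15:12]=0x5: cpi/RI
  rd: (w>>10)&0x3=0x1 → %r1
  imm: (w>>0)&0x3ff=0x1a0 → 416
@+0a  big-endian(19 00) = 0x1900
  opcode bits[15:12]=0x1: minus/RR
  rd: (w>>10)&0x3=0x2 → %r2
  rs: (w>>8)&0x3=0x1 → %r1
@+0c  big-endian(59 ff) = 0x59ff
  opcode bits[15:12]=0x5: cpi/RI
  rd: (w>>10)&0x3=0x2 → %r2
  imm: (w>>0)&0x3ff=0x1ff → 511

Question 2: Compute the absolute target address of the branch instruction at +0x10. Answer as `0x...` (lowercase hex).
0x581e

@+10  big-endian(3f fe) = 0x3ffe
  top 4b → 0x3 → bl [J]
  imm@[11:0]=0xffe (s12→-2) ⇒ -2
  target = base 0x580e + off 0x10 + 2 + imm -2 = 0x581e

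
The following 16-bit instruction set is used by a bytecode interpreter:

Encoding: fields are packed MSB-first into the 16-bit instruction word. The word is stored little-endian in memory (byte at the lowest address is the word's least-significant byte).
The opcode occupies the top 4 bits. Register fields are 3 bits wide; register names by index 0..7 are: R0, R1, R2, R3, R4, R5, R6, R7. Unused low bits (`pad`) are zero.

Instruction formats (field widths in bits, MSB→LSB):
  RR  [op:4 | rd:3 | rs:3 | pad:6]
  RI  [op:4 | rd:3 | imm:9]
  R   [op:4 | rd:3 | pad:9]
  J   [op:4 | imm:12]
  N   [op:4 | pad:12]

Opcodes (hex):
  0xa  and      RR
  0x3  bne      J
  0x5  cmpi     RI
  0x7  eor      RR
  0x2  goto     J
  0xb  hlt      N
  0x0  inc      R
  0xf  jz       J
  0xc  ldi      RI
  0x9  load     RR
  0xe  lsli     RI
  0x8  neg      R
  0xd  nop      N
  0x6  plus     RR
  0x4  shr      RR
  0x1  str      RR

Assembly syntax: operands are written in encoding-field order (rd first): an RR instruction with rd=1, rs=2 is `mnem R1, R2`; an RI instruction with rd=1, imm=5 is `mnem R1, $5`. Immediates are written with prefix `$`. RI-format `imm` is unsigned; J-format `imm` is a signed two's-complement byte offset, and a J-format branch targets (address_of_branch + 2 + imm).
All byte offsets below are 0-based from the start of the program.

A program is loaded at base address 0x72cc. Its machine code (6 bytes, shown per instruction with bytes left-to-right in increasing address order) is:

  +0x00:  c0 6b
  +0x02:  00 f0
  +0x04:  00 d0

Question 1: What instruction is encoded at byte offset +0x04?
[04] 00 d0 → 0xd000
  top 4b → 0xd → nop [N]

nop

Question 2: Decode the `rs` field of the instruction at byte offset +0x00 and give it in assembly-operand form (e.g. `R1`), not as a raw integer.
R7

[00] c0 6b → 0x6bc0
  op=0x6bc0>>12=0x6 ⇒ plus (RR)
  [11:9] rd=5 = R5
  [8:6] rs=7 = R7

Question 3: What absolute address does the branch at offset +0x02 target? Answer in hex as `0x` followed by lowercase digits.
0x72d0

off 0x02: read 00 f0 as little → 0xf000
  top 4b → 0xf → jz [J]
  [11:0] imm=0 = $0
  target = base 0x72cc + off 0x02 + 2 + imm 0 = 0x72d0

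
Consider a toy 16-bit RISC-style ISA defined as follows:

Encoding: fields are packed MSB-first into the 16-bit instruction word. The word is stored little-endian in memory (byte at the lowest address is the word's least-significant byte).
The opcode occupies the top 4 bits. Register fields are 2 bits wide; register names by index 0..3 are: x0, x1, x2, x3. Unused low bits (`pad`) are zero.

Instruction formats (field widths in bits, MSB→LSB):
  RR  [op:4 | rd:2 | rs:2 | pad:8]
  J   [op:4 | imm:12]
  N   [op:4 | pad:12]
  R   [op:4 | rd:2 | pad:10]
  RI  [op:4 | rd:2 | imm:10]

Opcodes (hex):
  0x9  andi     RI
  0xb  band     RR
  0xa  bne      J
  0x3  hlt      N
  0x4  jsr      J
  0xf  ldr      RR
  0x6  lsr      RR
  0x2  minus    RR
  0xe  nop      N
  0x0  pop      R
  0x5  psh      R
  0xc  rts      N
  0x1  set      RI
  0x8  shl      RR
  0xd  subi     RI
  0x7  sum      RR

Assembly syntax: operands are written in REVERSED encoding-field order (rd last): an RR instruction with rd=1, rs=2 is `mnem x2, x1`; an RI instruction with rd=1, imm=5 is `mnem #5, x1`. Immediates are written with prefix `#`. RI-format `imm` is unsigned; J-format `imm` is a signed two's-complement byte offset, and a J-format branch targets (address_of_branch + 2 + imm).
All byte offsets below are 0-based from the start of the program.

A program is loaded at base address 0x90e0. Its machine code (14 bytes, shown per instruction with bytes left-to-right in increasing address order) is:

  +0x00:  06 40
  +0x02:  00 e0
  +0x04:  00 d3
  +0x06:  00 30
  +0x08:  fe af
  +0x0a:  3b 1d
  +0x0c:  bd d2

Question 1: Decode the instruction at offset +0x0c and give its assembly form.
[0c] bd d2 → 0xd2bd
  op=0xd2bd>>12=0xd ⇒ subi (RI)
  [11:10] rd=0 = x0
  [9:0] imm=701 = #701

subi #701, x0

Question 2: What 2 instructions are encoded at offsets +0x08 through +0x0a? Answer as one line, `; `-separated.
bne #-2; set #315, x3

off 0x08: read fe af as little → 0xaffe
  top 4b → 0xa → bne [J]
  imm: (w>>0)&0xfff=0xffe (s12→-2) → #-2
off 0x0a: read 3b 1d as little → 0x1d3b
  top 4b → 0x1 → set [RI]
  rd: (w>>10)&0x3=0x3 → x3
  imm: (w>>0)&0x3ff=0x13b → #315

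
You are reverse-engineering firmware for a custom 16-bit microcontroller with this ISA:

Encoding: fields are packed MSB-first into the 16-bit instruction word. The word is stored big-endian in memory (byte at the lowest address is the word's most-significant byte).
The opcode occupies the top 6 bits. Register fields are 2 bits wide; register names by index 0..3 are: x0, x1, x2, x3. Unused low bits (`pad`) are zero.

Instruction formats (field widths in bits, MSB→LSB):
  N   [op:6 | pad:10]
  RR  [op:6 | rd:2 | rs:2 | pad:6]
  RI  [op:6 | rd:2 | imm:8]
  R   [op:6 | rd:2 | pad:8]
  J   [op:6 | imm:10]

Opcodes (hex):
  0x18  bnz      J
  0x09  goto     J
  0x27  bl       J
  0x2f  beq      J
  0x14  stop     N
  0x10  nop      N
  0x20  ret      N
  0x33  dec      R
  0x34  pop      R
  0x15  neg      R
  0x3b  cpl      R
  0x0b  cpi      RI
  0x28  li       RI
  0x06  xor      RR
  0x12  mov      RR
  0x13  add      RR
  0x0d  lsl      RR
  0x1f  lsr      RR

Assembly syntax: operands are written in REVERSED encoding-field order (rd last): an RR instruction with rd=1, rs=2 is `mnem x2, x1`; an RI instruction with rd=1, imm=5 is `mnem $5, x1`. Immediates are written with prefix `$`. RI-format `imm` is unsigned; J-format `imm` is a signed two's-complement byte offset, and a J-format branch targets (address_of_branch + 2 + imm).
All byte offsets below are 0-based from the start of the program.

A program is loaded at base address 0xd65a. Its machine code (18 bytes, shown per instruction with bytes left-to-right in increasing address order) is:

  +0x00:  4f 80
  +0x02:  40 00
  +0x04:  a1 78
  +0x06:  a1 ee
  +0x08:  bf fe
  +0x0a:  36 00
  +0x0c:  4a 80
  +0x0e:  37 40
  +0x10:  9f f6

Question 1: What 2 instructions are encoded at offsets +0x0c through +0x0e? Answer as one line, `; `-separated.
@+0c  big-endian(4a 80) = 0x4a80
  op=0x4a80>>10=0x12 ⇒ mov (RR)
  rd@[9:8]=0x2 ⇒ x2
  rs@[7:6]=0x2 ⇒ x2
@+0e  big-endian(37 40) = 0x3740
  op=0x3740>>10=0xd ⇒ lsl (RR)
  rd@[9:8]=0x3 ⇒ x3
  rs@[7:6]=0x1 ⇒ x1

mov x2, x2; lsl x1, x3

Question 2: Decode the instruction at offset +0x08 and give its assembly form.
[08] bf fe → 0xbffe
  op=0xbffe>>10=0x2f ⇒ beq (J)
  [9:0] imm=1022 (s10→-2) = $-2

beq $-2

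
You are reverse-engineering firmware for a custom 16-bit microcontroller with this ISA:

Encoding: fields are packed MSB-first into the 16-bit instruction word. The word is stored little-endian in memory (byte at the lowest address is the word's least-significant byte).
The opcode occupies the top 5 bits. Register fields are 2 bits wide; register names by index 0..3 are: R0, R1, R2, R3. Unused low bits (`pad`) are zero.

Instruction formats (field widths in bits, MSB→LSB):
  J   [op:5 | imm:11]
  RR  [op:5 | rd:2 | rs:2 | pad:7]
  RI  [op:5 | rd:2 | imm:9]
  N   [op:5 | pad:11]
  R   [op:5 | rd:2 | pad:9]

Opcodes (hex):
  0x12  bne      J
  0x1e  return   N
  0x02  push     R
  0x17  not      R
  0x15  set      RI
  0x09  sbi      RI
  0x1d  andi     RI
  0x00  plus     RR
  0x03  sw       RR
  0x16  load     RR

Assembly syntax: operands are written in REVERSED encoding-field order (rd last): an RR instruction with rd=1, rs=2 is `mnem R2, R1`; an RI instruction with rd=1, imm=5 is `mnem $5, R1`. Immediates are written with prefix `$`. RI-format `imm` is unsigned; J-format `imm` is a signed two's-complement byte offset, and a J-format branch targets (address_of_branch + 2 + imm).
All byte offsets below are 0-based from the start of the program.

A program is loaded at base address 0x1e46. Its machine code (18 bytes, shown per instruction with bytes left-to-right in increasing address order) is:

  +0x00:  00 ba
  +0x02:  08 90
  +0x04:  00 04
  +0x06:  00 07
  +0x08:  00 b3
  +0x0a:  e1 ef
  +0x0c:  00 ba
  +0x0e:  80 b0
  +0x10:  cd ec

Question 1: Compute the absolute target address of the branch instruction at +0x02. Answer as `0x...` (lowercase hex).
[02] 08 90 → 0x9008
  opcode bits[15:11]=0x12: bne/J
  [10:0] imm=8 = $8
  target = base 0x1e46 + off 0x02 + 2 + imm 8 = 0x1e52

0x1e52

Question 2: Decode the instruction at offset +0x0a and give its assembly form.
andi $481, R3

+0x0a: e1 ef ⇒ word 0xefe1 (little)
  op=0xefe1>>11=0x1d ⇒ andi (RI)
  rd@[10:9]=0x3 ⇒ R3
  imm@[8:0]=0x1e1 ⇒ $481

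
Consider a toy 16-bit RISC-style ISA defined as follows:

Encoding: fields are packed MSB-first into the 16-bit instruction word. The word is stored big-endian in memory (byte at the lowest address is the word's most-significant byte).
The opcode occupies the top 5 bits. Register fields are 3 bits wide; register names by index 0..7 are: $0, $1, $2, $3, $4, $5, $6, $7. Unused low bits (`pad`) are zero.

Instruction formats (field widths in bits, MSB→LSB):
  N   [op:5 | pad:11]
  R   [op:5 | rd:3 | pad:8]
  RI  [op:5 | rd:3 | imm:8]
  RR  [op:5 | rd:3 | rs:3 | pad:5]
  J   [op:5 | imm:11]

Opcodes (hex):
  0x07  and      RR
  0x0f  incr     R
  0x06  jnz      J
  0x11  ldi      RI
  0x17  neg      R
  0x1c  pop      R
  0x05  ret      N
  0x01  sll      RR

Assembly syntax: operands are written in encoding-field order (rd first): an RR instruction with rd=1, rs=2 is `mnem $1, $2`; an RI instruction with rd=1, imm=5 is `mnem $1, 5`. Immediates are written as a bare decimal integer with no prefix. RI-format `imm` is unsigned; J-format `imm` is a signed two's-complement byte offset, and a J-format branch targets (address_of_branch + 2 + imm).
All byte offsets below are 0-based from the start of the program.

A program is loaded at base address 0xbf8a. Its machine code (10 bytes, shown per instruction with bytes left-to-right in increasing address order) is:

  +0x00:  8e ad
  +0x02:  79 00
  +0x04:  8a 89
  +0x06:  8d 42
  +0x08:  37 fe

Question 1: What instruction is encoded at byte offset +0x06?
ldi $5, 66

off 0x06: read 8d 42 as big → 0x8d42
  opcode bits[15:11]=0x11: ldi/RI
  rd@[10:8]=0x5 ⇒ $5
  imm@[7:0]=0x42 ⇒ 66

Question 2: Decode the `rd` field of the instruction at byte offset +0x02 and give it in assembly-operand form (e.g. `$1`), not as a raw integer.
$1

off 0x02: read 79 00 as big → 0x7900
  top 5b → 0xf → incr [R]
  rd@[10:8]=0x1 ⇒ $1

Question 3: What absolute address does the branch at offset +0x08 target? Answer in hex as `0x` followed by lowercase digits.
off 0x08: read 37 fe as big → 0x37fe
  op=0x37fe>>11=0x6 ⇒ jnz (J)
  [10:0] imm=2046 (s11→-2) = -2
  target = base 0xbf8a + off 0x08 + 2 + imm -2 = 0xbf92

0xbf92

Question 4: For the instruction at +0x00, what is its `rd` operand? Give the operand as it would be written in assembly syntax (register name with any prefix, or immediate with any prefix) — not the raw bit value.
$6

@+00  big-endian(8e ad) = 0x8ead
  top 5b → 0x11 → ldi [RI]
  rd: (w>>8)&0x7=0x6 → $6
  imm: (w>>0)&0xff=0xad → 173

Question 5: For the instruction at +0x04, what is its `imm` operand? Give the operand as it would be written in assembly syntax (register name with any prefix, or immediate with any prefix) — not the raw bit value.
[04] 8a 89 → 0x8a89
  top 5b → 0x11 → ldi [RI]
  rd: (w>>8)&0x7=0x2 → $2
  imm: (w>>0)&0xff=0x89 → 137

137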